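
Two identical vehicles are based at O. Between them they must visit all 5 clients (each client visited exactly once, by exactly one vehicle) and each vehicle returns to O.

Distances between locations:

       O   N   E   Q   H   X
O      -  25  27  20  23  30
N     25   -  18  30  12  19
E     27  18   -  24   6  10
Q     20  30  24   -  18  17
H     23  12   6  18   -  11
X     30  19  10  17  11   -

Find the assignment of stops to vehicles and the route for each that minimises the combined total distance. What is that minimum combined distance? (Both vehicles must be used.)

123 — the smallest possible combined total.

There are 2^4 − 1 = 15 ways to divide the 5 stops into two non-empty groups. For each, the best each vehicle can do is its own shortest tour through its group:
  {N} + {E, Q, H, X}: 50 + 76 = 126
  {E} + {N, Q, H, X}: 54 + 85 = 139
  {N, E} + {Q, H, X}: 70 + 71 = 141
  {Q} + {N, E, H, X}: 40 + 83 = 123
  {N, Q} + {E, H, X}: 75 + 69 = 144
  {E, Q} + {N, H, X}: 71 + 78 = 149
  … (15 splits in total)
Best: vehicle 1 O → Q → O = 40; vehicle 2 O → N → H → E → X → O = 83; combined 123.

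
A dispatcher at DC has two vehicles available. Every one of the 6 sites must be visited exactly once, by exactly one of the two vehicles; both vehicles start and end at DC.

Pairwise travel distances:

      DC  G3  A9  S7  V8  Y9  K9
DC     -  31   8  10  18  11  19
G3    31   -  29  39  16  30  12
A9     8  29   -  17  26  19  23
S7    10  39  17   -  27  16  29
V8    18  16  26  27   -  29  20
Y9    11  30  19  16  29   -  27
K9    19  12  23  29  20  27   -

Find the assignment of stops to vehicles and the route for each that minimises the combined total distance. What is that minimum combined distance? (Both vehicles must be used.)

There are 2^5 − 1 = 31 ways to divide the 6 stops into two non-empty groups. For each, the best each vehicle can do is its own shortest tour through its group:
  {G3} + {A9, S7, V8, Y9, K9}: 62 + 105 = 167
  {A9} + {G3, S7, V8, Y9, K9}: 16 + 99 = 115
  {G3, A9} + {S7, V8, Y9, K9}: 68 + 91 = 159
  {S7} + {G3, A9, V8, Y9, K9}: 20 + 99 = 119
  {G3, S7} + {A9, V8, Y9, K9}: 80 + 91 = 171
  {A9, S7} + {G3, V8, Y9, K9}: 35 + 84 = 119
  … (31 splits in total)
  {S7, Y9} + {G3, A9, V8, K9}: 37 + 77 = 114  ← best
Best: vehicle 1 DC → S7 → Y9 → DC = 37; vehicle 2 DC → A9 → K9 → G3 → V8 → DC = 77; combined 114.

Minimum combined distance: 114.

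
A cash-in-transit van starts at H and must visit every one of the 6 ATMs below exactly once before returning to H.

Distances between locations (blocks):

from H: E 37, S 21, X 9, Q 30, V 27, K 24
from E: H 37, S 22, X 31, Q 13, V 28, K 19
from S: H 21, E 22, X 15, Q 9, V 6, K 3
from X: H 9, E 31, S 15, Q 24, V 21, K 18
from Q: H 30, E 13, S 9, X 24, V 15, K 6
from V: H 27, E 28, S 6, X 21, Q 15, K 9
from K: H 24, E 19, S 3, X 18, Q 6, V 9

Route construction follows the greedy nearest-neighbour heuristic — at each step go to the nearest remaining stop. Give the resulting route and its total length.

From H: distances to unvisited — X=9, S=21, K=24, V=27, Q=30, E=37. Nearest is X (9).
From X: distances to unvisited — S=15, K=18, V=21, Q=24, E=31. Nearest is S (15).
From S: distances to unvisited — K=3, V=6, Q=9, E=22. Nearest is K (3).
From K: distances to unvisited — Q=6, V=9, E=19. Nearest is Q (6).
From Q: distances to unvisited — E=13, V=15. Nearest is E (13).
From E: distances to unvisited — V=28. Nearest is V (28).
Return V→H: 27.
Total = 9 + 15 + 3 + 6 + 13 + 28 + 27 = 101.

Nearest-neighbour total = 101 blocks; route H → X → S → K → Q → E → V → H.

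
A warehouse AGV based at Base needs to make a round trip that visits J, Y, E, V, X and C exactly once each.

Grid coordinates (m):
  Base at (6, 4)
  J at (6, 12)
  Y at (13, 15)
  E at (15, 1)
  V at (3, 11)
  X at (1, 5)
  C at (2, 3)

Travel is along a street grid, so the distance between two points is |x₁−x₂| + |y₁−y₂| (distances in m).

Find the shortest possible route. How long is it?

There are 360 distinct closed tours to check (reversals are equivalent).
Base→J→Y→E→V→X→C→Base: 8+10+16+22+8+3+5 = 72
Base→J→Y→E→V→C→X→Base: 8+10+16+22+9+3+6 = 74
Base→J→Y→E→X→V→C→Base: 8+10+16+18+8+9+5 = 74
Base→J→Y→E→X→C→V→Base: 8+10+16+18+3+9+10 = 74
Base→J→Y→E→C→V→X→Base: 8+10+16+15+9+8+6 = 72
Base→J→Y→E→C→X→V→Base: 8+10+16+15+3+8+10 = 70
Base→J→Y→V→E→X→C→Base: 8+10+14+22+18+3+5 = 80
Base→J→Y→V→E→C→X→Base: 8+10+14+22+15+3+6 = 78
… (352 more)
Base→E→Y→J→V→X→C→Base: 12+16+10+4+8+3+5 = 58  ← best
The minimum is 58.
One optimal route: Base → E → Y → J → V → X → C → Base (or its reverse).

Shortest round trip = 58 m.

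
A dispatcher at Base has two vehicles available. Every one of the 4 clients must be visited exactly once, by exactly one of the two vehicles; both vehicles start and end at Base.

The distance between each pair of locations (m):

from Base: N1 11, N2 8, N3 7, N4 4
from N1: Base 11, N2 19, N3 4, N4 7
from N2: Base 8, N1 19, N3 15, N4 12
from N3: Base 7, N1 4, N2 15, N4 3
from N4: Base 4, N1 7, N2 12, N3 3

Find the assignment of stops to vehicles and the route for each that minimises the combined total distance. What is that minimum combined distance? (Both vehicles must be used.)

Try each way of splitting the stops between the two vehicles (each non-empty) and, for each split, find the best tour for each vehicle:
  {N1} + {N2, N3, N4}: 22 + 30 = 52
  {N2} + {N1, N3, N4}: 16 + 22 = 38
  {N1, N2} + {N3, N4}: 38 + 14 = 52
  {N3} + {N1, N2, N4}: 14 + 38 = 52
  {N1, N3} + {N2, N4}: 22 + 24 = 46
  {N2, N3} + {N1, N4}: 30 + 22 = 52
  … (7 splits in total)
Best: vehicle 1 Base → N2 → Base = 16; vehicle 2 Base → N1 → N3 → N4 → Base = 22; combined 38.

38 m — the smallest possible combined total.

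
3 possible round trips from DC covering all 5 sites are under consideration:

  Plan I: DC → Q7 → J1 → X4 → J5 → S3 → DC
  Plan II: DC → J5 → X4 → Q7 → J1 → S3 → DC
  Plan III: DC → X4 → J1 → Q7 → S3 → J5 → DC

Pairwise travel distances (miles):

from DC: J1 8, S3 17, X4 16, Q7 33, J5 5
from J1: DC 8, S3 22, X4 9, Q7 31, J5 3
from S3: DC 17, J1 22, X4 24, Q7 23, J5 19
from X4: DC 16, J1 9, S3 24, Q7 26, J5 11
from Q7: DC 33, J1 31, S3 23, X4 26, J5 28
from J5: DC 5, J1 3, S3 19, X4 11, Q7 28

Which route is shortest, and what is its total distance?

Plan I: 33 + 31 + 9 + 11 + 19 + 17 = 120
Plan II: 5 + 11 + 26 + 31 + 22 + 17 = 112
Plan III: 16 + 9 + 31 + 23 + 19 + 5 = 103

Shortest is Plan III, total 103 miles.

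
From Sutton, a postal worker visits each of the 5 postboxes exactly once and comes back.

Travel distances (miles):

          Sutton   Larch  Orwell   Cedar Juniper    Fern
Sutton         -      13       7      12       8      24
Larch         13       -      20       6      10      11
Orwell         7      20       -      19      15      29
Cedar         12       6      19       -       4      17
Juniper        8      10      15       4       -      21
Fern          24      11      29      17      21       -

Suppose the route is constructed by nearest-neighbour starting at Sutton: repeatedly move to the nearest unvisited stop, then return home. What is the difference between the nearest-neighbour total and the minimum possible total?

The nearest-neighbour route is 2 miles longer than optimal.

From Sutton: Orwell=7, Juniper=8, Cedar=12, Larch=13, Fern=24 → choose Orwell (7).
From Orwell: Juniper=15, Cedar=19, Larch=20, Fern=29 → choose Juniper (15).
From Juniper: Cedar=4, Larch=10, Fern=21 → choose Cedar (4).
From Cedar: Larch=6, Fern=17 → choose Larch (6).
From Larch: Fern=11 → choose Fern (11).
NN route Sutton → Orwell → Juniper → Cedar → Larch → Fern → Sutton costs 67.
Optimal: Sutton → Orwell → Fern → Larch → Cedar → Juniper → Sutton costs 65 (by enumerating all 60 distinct tours).
Excess = 67 − 65 = 2.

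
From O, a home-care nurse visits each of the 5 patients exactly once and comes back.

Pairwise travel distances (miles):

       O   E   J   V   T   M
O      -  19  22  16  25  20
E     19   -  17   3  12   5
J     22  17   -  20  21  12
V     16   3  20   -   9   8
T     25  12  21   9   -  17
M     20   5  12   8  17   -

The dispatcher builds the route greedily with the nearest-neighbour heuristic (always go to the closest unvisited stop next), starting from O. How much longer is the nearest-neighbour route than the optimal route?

6 miles longer than the optimal tour.

O: V=16, E=19, M=20, J=22, T=25 ⇒ V
V: E=3, M=8, T=9, J=20 ⇒ E
E: M=5, T=12, J=17 ⇒ M
M: J=12, T=17 ⇒ J
J: T=21 ⇒ T
NN route O → V → E → M → J → T → O costs 82.
Optimal: O → J → M → E → V → T → O costs 76 (by enumerating all 60 distinct tours).
Excess = 82 − 76 = 6.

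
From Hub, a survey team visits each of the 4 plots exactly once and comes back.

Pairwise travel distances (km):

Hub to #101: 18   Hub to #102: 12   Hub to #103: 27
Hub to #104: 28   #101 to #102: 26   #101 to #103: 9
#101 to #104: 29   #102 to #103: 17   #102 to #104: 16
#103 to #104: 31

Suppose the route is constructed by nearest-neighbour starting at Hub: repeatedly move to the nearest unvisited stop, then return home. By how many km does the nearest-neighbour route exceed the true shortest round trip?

From Hub: #102=12, #101=18, #103=27, #104=28 → choose #102 (12).
From #102: #104=16, #103=17, #101=26 → choose #104 (16).
From #104: #101=29, #103=31 → choose #101 (29).
From #101: #103=9 → choose #103 (9).
NN route Hub → #102 → #104 → #101 → #103 → Hub costs 93.
Optimal: Hub → #101 → #103 → #104 → #102 → Hub costs 86 (by enumerating all 12 distinct tours).
Excess = 93 − 86 = 7.

7 km longer than the optimal tour.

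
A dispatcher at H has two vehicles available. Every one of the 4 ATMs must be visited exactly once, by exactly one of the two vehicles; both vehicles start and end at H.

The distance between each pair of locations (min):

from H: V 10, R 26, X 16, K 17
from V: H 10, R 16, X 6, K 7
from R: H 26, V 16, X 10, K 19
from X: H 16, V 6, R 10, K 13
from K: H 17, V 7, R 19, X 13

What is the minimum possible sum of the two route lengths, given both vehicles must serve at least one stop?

82 min — the smallest possible combined total.

Try each way of splitting the stops between the two vehicles (each non-empty) and, for each split, find the best tour for each vehicle:
  {V} + {R, X, K}: 20 + 62 = 82
  {R} + {V, X, K}: 52 + 46 = 98
  {V, R} + {X, K}: 52 + 46 = 98
  {X} + {V, R, K}: 32 + 62 = 94
  {V, X} + {R, K}: 32 + 62 = 94
  {R, X} + {V, K}: 52 + 34 = 86
  … (7 splits in total)
Best: vehicle 1 H → V → H = 20; vehicle 2 H → X → R → K → H = 62; combined 82.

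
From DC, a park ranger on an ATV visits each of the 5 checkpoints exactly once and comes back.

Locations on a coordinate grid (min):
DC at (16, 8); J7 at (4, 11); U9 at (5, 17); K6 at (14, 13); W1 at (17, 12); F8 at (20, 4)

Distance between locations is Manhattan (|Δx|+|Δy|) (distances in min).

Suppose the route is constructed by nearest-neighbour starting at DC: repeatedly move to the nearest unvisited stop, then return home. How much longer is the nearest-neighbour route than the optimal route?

DC: W1=5, K6=7, F8=8, J7=15, U9=20 ⇒ W1
W1: K6=4, F8=11, J7=14, U9=17 ⇒ K6
K6: J7=12, U9=13, F8=15 ⇒ J7
J7: U9=7, F8=23 ⇒ U9
U9: F8=28 ⇒ F8
NN route DC → W1 → K6 → J7 → U9 → F8 → DC costs 64.
Optimal: DC → J7 → U9 → K6 → W1 → F8 → DC costs 58 (by enumerating all 60 distinct tours).
Excess = 64 − 58 = 6.

6 min longer than the optimal tour.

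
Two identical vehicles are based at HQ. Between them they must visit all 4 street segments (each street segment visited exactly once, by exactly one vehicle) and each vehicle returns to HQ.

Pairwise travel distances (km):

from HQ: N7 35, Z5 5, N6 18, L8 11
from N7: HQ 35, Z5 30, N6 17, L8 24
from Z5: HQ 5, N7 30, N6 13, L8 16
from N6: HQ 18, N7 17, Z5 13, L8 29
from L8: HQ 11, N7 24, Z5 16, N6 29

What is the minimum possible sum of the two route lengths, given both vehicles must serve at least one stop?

There are 2^3 − 1 = 7 ways to divide the 4 stops into two non-empty groups. For each, the best each vehicle can do is its own shortest tour through its group:
  {N7} + {Z5, N6, L8}: 70 + 58 = 128
  {Z5} + {N7, N6, L8}: 10 + 70 = 80
  {N7, Z5} + {N6, L8}: 70 + 58 = 128
  {N6} + {N7, Z5, L8}: 36 + 70 = 106
  {N7, N6} + {Z5, L8}: 70 + 32 = 102
  {Z5, N6} + {N7, L8}: 36 + 70 = 106
  … (7 splits in total)
Best: vehicle 1 HQ → Z5 → HQ = 10; vehicle 2 HQ → N6 → N7 → L8 → HQ = 70; combined 80.

Minimum combined distance: 80 km.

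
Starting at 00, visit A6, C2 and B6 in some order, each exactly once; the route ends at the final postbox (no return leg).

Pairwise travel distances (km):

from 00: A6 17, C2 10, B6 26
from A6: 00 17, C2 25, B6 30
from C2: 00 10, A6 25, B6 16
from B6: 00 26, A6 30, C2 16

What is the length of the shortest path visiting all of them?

There are 3! = 6 possible orderings.
00 - A6 - C2 - B6: 17+25+16 = 58
00 - A6 - B6 - C2: 17+30+16 = 63
00 - C2 - A6 - B6: 10+25+30 = 65
00 - C2 - B6 - A6: 10+16+30 = 56
00 - B6 - A6 - C2: 26+30+25 = 81
00 - B6 - C2 - A6: 26+16+25 = 67
The minimum is 56.
One shortest path: 00 → C2 → B6 → A6.

56 km — the minimum one-way total.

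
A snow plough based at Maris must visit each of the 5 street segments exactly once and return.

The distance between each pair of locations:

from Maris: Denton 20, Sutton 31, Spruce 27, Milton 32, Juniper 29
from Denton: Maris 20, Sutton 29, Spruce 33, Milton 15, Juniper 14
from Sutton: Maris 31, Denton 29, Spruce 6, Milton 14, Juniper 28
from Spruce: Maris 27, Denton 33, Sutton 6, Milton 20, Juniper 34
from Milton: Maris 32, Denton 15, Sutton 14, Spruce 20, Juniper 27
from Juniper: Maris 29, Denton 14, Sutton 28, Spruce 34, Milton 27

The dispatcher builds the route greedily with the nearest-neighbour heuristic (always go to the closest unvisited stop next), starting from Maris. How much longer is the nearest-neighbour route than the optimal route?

Maris: Denton=20, Spruce=27, Juniper=29, Sutton=31, Milton=32 ⇒ Denton
Denton: Juniper=14, Milton=15, Sutton=29, Spruce=33 ⇒ Juniper
Juniper: Milton=27, Sutton=28, Spruce=34 ⇒ Milton
Milton: Sutton=14, Spruce=20 ⇒ Sutton
Sutton: Spruce=6 ⇒ Spruce
NN route Maris → Denton → Juniper → Milton → Sutton → Spruce → Maris costs 108.
Optimal: Maris → Spruce → Sutton → Milton → Denton → Juniper → Maris costs 105 (by enumerating all 60 distinct tours).
Excess = 108 − 105 = 3.

The nearest-neighbour route is 3 longer than optimal.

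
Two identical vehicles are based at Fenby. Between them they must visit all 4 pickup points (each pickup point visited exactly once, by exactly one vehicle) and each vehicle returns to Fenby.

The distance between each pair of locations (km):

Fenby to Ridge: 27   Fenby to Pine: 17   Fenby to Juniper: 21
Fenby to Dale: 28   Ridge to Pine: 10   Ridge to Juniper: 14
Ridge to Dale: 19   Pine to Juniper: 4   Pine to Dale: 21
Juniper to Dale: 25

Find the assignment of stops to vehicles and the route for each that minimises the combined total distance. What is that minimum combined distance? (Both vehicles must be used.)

There are 2^3 − 1 = 7 ways to divide the 4 stops into two non-empty groups. For each, the best each vehicle can do is its own shortest tour through its group:
  {Ridge} + {Pine, Juniper, Dale}: 54 + 74 = 128
  {Pine} + {Ridge, Juniper, Dale}: 34 + 82 = 116
  {Ridge, Pine} + {Juniper, Dale}: 54 + 74 = 128
  {Juniper} + {Ridge, Pine, Dale}: 42 + 74 = 116
  {Ridge, Juniper} + {Pine, Dale}: 62 + 66 = 128
  {Pine, Juniper} + {Ridge, Dale}: 42 + 74 = 116
  … (7 splits in total)
Best: vehicle 1 Fenby → Pine → Fenby = 34; vehicle 2 Fenby → Juniper → Ridge → Dale → Fenby = 82; combined 116.

116 km — the smallest possible combined total.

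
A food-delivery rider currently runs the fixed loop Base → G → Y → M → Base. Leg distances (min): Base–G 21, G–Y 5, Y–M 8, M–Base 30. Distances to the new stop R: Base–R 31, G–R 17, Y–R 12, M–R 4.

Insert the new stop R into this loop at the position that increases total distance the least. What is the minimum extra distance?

Minimum extra distance: 5 min, inserting R between M and Base.

Insertion cost between consecutive stops i–j is d(i,R) + d(R,j) − d(i,j):
  between Base and G: 31 + 17 − 21 = 27
  between G and Y: 17 + 12 − 5 = 24
  between Y and M: 12 + 4 − 8 = 8
  between M and Base: 4 + 31 − 30 = 5
Cheapest insertion is between M and Base, adding 5.
New total = 64 + 5 = 69.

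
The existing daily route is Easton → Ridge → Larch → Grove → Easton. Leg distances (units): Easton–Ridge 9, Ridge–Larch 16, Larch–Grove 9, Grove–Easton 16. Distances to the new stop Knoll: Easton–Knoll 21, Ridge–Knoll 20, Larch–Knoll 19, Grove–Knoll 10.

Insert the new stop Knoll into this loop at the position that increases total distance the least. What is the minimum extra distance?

Minimum extra distance: 15, inserting Knoll between Grove and Easton.

Insertion cost between consecutive stops i–j is d(i,Knoll) + d(Knoll,j) − d(i,j):
  between Easton and Ridge: 21 + 20 − 9 = 32
  between Ridge and Larch: 20 + 19 − 16 = 23
  between Larch and Grove: 19 + 10 − 9 = 20
  between Grove and Easton: 10 + 21 − 16 = 15
Cheapest insertion is between Grove and Easton, adding 15.
New total = 50 + 15 = 65.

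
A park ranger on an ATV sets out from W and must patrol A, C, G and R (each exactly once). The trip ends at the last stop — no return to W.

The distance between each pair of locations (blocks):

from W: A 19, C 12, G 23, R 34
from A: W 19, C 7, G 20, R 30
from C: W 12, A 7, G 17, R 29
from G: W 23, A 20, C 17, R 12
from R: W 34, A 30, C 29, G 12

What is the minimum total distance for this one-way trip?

Minimum one-way distance = 51 blocks.

There are 4! = 24 possible orderings.
W → A → C → G → R: 19+7+17+12 = 55
W → A → C → R → G: 19+7+29+12 = 67
W → A → G → C → R: 19+20+17+29 = 85
W → A → G → R → C: 19+20+12+29 = 80
W → A → R → C → G: 19+30+29+17 = 95
W → A → R → G → C: 19+30+12+17 = 78
W → C → A → G → R: 12+7+20+12 = 51
W → C → A → R → G: 12+7+30+12 = 61
W → C → G → A → R: 12+17+20+30 = 79
W → C → G → R → A: 12+17+12+30 = 71
W → C → R → A → G: 12+29+30+20 = 91
W → C → R → G → A: 12+29+12+20 = 73
W → G → A → C → R: 23+20+7+29 = 79
W → G → A → R → C: 23+20+30+29 = 102
… (10 more)
The minimum is 51.
One shortest path: W → C → A → G → R.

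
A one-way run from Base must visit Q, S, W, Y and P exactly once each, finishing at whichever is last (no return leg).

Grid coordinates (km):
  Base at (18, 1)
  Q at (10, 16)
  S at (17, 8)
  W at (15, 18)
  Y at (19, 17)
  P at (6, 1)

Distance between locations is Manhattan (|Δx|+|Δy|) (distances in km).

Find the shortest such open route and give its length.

There are 5! = 120 possible orderings.
Base→Q→S→W→Y→P: 23+15+12+5+29 = 84
Base→Q→S→W→P→Y: 23+15+12+26+29 = 105
Base→Q→S→Y→W→P: 23+15+11+5+26 = 80
Base→Q→S→Y→P→W: 23+15+11+29+26 = 104
Base→Q→S→P→W→Y: 23+15+18+26+5 = 87
Base→Q→S→P→Y→W: 23+15+18+29+5 = 90
Base→Q→W→S→Y→P: 23+7+12+11+29 = 82
Base→Q→W→S→P→Y: 23+7+12+18+29 = 89
Base→Q→W→Y→S→P: 23+7+5+11+18 = 64
Base→Q→W→Y→P→S: 23+7+5+29+18 = 82
Base→Q→W→P→S→Y: 23+7+26+18+11 = 85
Base→Q→W→P→Y→S: 23+7+26+29+11 = 96
Base→Q→Y→S→W→P: 23+10+11+12+26 = 82
Base→Q→Y→S→P→W: 23+10+11+18+26 = 88
… (106 more)
Base→S→Y→W→Q→P: 8+11+5+7+19 = 50  ← best
The minimum is 50.
One shortest path: Base → S → Y → W → Q → P.

50 km — the minimum one-way total.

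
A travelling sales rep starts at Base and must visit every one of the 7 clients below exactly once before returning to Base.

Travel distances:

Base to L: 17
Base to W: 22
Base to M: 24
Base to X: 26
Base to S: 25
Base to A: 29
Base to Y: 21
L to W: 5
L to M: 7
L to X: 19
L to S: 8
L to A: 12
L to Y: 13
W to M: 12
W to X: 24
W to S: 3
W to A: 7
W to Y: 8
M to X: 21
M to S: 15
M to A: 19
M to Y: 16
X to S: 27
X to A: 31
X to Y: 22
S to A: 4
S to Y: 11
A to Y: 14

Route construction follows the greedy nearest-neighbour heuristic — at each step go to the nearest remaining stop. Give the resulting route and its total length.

At Base the remaining stops are L 17, Y 21, W 22, M 24, S 25, X 26, A 29; go to L.
At L the remaining stops are W 5, M 7, S 8, A 12, Y 13, X 19; go to W.
At W the remaining stops are S 3, A 7, Y 8, M 12, X 24; go to S.
At S the remaining stops are A 4, Y 11, M 15, X 27; go to A.
At A the remaining stops are Y 14, M 19, X 31; go to Y.
At Y the remaining stops are M 16, X 22; go to M.
At M the remaining stops are X 21; go to X.
Return X→Base: 26.
Total = 17 + 5 + 3 + 4 + 14 + 16 + 21 + 26 = 106.

Total distance 106 via the nearest-neighbour route Base → L → W → S → A → Y → M → X → Base.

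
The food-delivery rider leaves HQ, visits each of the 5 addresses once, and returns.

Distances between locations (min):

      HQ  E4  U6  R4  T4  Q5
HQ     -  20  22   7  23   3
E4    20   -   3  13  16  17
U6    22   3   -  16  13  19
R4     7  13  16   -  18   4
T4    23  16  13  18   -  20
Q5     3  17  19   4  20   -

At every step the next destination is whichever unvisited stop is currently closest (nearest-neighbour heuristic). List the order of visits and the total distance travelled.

Nearest-neighbour total = 59 min; route HQ → Q5 → R4 → E4 → U6 → T4 → HQ.

HQ → [Q5:3 / R4:7 / E4:20 / U6:22 / T4:23] → Q5 (3)
Q5 → [R4:4 / E4:17 / U6:19 / T4:20] → R4 (4)
R4 → [E4:13 / U6:16 / T4:18] → E4 (13)
E4 → [U6:3 / T4:16] → U6 (3)
U6 → [T4:13] → T4 (13)
Return T4→HQ: 23.
Total = 3 + 4 + 13 + 3 + 13 + 23 = 59.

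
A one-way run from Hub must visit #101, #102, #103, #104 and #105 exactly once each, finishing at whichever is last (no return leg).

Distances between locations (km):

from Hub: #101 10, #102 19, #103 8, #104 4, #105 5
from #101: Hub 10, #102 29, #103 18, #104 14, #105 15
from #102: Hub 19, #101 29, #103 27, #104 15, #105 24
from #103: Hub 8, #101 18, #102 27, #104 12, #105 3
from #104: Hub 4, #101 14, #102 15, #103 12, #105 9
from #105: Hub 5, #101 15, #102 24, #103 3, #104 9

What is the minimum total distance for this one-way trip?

Minimum one-way distance = 55 km.

There are 5! = 120 possible orderings.
Hub→#101→#102→#103→#104→#105: 10+29+27+12+9 = 87
Hub→#101→#102→#103→#105→#104: 10+29+27+3+9 = 78
Hub→#101→#102→#104→#103→#105: 10+29+15+12+3 = 69
Hub→#101→#102→#104→#105→#103: 10+29+15+9+3 = 66
Hub→#101→#102→#105→#103→#104: 10+29+24+3+12 = 78
Hub→#101→#102→#105→#104→#103: 10+29+24+9+12 = 84
Hub→#101→#103→#102→#104→#105: 10+18+27+15+9 = 79
Hub→#101→#103→#102→#105→#104: 10+18+27+24+9 = 88
Hub→#101→#103→#104→#102→#105: 10+18+12+15+24 = 79
Hub→#101→#103→#104→#105→#102: 10+18+12+9+24 = 73
Hub→#101→#103→#105→#102→#104: 10+18+3+24+15 = 70
Hub→#101→#103→#105→#104→#102: 10+18+3+9+15 = 55
Hub→#101→#104→#102→#103→#105: 10+14+15+27+3 = 69
Hub→#101→#104→#102→#105→#103: 10+14+15+24+3 = 66
… (106 more)
The minimum is 55.
One shortest path: Hub → #101 → #103 → #105 → #104 → #102.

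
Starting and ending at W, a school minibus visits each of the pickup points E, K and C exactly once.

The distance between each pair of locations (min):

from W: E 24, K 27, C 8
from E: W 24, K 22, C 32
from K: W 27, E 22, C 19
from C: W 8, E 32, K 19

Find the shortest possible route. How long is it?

There are 3 distinct closed tours to check (reversals are equivalent).
W - E - K - C - W: 24+22+19+8 = 73
W - E - C - K - W: 24+32+19+27 = 102
W - K - E - C - W: 27+22+32+8 = 89
The minimum is 73.
One optimal route: W → E → K → C → W (or its reverse).

73 min — the shortest possible round trip.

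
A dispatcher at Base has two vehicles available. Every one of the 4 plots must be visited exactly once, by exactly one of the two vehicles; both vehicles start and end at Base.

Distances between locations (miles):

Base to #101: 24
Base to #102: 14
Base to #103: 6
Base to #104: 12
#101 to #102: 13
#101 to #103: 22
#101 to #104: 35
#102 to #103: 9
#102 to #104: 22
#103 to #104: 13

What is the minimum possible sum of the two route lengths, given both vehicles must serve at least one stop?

Check every non-empty split of the stops between the two vehicles; for each half take its own optimal tour:
  {#101} + {#102, #103, #104}: 48 + 48 = 96
  {#102} + {#101, #103, #104}: 28 + 71 = 99
  {#101, #102} + {#103, #104}: 51 + 31 = 82
  {#103} + {#101, #102, #104}: 12 + 71 = 83
  {#101, #103} + {#102, #104}: 52 + 48 = 100
  {#102, #103} + {#101, #104}: 29 + 71 = 100
  … (7 splits in total)
  {#101, #102, #103} + {#104}: 52 + 24 = 76  ← best
Best: vehicle 1 Base → #101 → #102 → #103 → Base = 52; vehicle 2 Base → #104 → Base = 24; combined 76.

76 miles — the smallest possible combined total.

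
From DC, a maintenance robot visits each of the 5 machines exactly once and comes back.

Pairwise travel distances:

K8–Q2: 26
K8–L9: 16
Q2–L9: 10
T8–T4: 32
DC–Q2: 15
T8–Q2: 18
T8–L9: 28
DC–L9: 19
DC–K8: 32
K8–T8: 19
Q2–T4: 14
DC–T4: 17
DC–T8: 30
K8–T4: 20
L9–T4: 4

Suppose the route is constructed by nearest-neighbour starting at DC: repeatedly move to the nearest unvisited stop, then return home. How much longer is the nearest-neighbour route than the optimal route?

The nearest-neighbour route is 9 longer than optimal.

DC: Q2=15, T4=17, L9=19, T8=30, K8=32 ⇒ Q2
Q2: L9=10, T4=14, T8=18, K8=26 ⇒ L9
L9: T4=4, K8=16, T8=28 ⇒ T4
T4: K8=20, T8=32 ⇒ K8
K8: T8=19 ⇒ T8
NN route DC → Q2 → L9 → T4 → K8 → T8 → DC costs 98.
Optimal: DC → Q2 → T8 → K8 → L9 → T4 → DC costs 89 (by enumerating all 60 distinct tours).
Excess = 98 − 89 = 9.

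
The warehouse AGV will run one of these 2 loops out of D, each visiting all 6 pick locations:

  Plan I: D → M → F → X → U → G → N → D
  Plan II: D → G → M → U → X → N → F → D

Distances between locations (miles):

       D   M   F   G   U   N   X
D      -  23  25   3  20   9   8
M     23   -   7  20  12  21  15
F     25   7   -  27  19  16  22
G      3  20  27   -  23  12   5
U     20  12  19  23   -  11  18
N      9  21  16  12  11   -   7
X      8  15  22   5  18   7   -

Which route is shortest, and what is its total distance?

101 miles — Plan II is the shortest.

Plan I: 23 + 7 + 22 + 18 + 23 + 12 + 9 = 114
Plan II: 3 + 20 + 12 + 18 + 7 + 16 + 25 = 101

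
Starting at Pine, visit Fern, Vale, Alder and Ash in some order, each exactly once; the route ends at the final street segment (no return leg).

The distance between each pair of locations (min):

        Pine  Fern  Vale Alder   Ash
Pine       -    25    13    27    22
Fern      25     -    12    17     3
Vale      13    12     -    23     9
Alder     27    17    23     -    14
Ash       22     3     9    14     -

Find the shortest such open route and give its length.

There are 4! = 24 possible orderings.
Pine - Fern - Vale - Alder - Ash: 25+12+23+14 = 74
Pine - Fern - Vale - Ash - Alder: 25+12+9+14 = 60
Pine - Fern - Alder - Vale - Ash: 25+17+23+9 = 74
Pine - Fern - Alder - Ash - Vale: 25+17+14+9 = 65
Pine - Fern - Ash - Vale - Alder: 25+3+9+23 = 60
Pine - Fern - Ash - Alder - Vale: 25+3+14+23 = 65
Pine - Vale - Fern - Alder - Ash: 13+12+17+14 = 56
Pine - Vale - Fern - Ash - Alder: 13+12+3+14 = 42
Pine - Vale - Alder - Fern - Ash: 13+23+17+3 = 56
Pine - Vale - Alder - Ash - Fern: 13+23+14+3 = 53
Pine - Vale - Ash - Fern - Alder: 13+9+3+17 = 42
Pine - Vale - Ash - Alder - Fern: 13+9+14+17 = 53
Pine - Alder - Fern - Vale - Ash: 27+17+12+9 = 65
Pine - Alder - Fern - Ash - Vale: 27+17+3+9 = 56
… (10 more)
The minimum is 42.
One shortest path: Pine → Vale → Fern → Ash → Alder.

Shortest open route: 42 min.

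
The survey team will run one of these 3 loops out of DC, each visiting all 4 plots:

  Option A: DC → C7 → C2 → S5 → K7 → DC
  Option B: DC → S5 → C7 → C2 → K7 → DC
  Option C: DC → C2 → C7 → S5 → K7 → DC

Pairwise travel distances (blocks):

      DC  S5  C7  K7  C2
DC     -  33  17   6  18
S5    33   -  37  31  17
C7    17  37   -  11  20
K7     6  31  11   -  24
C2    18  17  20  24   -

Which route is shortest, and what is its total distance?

91 blocks — Option A is the shortest.

Option A: 17 + 20 + 17 + 31 + 6 = 91
Option B: 33 + 37 + 20 + 24 + 6 = 120
Option C: 18 + 20 + 37 + 31 + 6 = 112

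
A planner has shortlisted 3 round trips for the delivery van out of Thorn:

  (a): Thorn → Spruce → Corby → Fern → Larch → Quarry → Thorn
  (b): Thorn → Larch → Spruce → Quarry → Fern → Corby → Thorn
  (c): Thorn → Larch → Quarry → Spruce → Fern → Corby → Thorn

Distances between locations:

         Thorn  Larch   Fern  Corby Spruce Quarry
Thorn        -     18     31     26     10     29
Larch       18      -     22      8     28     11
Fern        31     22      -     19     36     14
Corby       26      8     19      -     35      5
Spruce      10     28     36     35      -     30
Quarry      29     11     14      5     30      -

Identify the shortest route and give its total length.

(a): 10 + 35 + 19 + 22 + 11 + 29 = 126
(b): 18 + 28 + 30 + 14 + 19 + 26 = 135
(c): 18 + 11 + 30 + 36 + 19 + 26 = 140

Shortest is (a), total 126.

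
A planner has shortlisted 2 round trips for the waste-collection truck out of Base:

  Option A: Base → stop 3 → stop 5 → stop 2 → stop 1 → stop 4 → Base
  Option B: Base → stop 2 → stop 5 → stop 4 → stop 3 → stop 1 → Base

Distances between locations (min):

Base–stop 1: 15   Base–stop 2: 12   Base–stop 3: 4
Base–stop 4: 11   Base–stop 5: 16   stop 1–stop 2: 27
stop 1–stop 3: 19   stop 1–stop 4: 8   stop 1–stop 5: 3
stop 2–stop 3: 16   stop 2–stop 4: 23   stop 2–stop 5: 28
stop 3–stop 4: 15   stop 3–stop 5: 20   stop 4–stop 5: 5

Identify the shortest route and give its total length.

Option A: 4 + 20 + 28 + 27 + 8 + 11 = 98
Option B: 12 + 28 + 5 + 15 + 19 + 15 = 94

94 min — Option B is the shortest.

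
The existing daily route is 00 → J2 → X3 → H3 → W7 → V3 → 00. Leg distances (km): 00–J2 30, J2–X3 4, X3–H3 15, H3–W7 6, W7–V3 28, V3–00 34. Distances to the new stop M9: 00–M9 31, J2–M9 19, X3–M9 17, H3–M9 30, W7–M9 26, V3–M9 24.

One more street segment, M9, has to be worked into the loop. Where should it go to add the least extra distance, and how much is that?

Insertion cost between consecutive stops i–j is d(i,M9) + d(M9,j) − d(i,j):
  between 00 and J2: 31 + 19 − 30 = 20
  between J2 and X3: 19 + 17 − 4 = 32
  between X3 and H3: 17 + 30 − 15 = 32
  between H3 and W7: 30 + 26 − 6 = 50
  between W7 and V3: 26 + 24 − 28 = 22
  between V3 and 00: 24 + 31 − 34 = 21
Cheapest insertion is between 00 and J2, adding 20.
New total = 117 + 20 = 137.

+20 km — insert M9 between 00 and J2.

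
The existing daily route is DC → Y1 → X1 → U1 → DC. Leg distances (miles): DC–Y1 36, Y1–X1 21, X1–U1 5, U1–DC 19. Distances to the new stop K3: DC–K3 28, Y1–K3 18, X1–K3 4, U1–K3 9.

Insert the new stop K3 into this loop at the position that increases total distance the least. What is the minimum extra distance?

Insertion cost between consecutive stops i–j is d(i,K3) + d(K3,j) − d(i,j):
  between DC and Y1: 28 + 18 − 36 = 10
  between Y1 and X1: 18 + 4 − 21 = 1
  between X1 and U1: 4 + 9 − 5 = 8
  between U1 and DC: 9 + 28 − 19 = 18
Cheapest insertion is between Y1 and X1, adding 1.
New total = 81 + 1 = 82.

Minimum extra distance: 1 miles, inserting K3 between Y1 and X1.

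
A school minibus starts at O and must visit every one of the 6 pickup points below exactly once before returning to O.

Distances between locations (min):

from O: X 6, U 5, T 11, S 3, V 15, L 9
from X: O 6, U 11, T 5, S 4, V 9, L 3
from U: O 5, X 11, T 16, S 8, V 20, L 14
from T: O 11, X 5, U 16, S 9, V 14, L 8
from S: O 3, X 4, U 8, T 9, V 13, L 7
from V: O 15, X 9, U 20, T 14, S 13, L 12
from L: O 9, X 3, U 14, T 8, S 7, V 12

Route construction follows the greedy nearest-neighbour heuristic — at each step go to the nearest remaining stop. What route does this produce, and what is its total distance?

At O the remaining stops are S 3, U 5, X 6, L 9, T 11, V 15; go to S.
At S the remaining stops are X 4, L 7, U 8, T 9, V 13; go to X.
At X the remaining stops are L 3, T 5, V 9, U 11; go to L.
At L the remaining stops are T 8, V 12, U 14; go to T.
At T the remaining stops are V 14, U 16; go to V.
At V the remaining stops are U 20; go to U.
Return U→O: 5.
Total = 3 + 4 + 3 + 8 + 14 + 20 + 5 = 57.

Total distance 57 min via the nearest-neighbour route O → S → X → L → T → V → U → O.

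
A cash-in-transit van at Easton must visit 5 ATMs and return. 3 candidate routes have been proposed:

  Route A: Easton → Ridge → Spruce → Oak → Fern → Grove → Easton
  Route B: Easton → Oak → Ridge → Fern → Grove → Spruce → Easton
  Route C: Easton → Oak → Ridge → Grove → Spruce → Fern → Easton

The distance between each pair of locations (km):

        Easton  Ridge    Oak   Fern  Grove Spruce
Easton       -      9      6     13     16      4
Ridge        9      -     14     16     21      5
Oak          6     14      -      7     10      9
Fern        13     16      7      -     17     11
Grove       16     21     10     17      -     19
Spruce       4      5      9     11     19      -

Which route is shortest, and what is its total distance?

Route A: 9 + 5 + 9 + 7 + 17 + 16 = 63
Route B: 6 + 14 + 16 + 17 + 19 + 4 = 76
Route C: 6 + 14 + 21 + 19 + 11 + 13 = 84

Shortest is Route A, total 63 km.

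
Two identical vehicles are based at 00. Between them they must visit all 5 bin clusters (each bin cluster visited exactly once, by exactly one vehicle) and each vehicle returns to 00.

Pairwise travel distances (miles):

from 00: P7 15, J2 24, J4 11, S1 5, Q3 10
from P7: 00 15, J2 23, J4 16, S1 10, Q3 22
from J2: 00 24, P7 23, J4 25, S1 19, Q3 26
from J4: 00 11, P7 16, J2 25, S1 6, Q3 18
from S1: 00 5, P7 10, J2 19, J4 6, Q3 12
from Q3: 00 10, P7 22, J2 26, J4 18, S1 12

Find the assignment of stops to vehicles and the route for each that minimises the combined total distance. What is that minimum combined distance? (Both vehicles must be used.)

There are 2^4 − 1 = 15 ways to divide the 5 stops into two non-empty groups. For each, the best each vehicle can do is its own shortest tour through its group:
  {P7} + {J2, J4, S1, Q3}: 30 + 72 = 102
  {J2} + {P7, J4, S1, Q3}: 48 + 59 = 107
  {P7, J2} + {J4, S1, Q3}: 62 + 39 = 101
  {J4} + {P7, J2, S1, Q3}: 22 + 74 = 96
  {P7, J4} + {J2, S1, Q3}: 42 + 60 = 102
  {J2, J4} + {P7, S1, Q3}: 60 + 47 = 107
  … (15 splits in total)
  {P7, J2, J4, S1} + {Q3}: 74 + 20 = 94  ← best
Best: vehicle 1 00 → P7 → J2 → J4 → S1 → 00 = 74; vehicle 2 00 → Q3 → 00 = 20; combined 94.

94 miles — the smallest possible combined total.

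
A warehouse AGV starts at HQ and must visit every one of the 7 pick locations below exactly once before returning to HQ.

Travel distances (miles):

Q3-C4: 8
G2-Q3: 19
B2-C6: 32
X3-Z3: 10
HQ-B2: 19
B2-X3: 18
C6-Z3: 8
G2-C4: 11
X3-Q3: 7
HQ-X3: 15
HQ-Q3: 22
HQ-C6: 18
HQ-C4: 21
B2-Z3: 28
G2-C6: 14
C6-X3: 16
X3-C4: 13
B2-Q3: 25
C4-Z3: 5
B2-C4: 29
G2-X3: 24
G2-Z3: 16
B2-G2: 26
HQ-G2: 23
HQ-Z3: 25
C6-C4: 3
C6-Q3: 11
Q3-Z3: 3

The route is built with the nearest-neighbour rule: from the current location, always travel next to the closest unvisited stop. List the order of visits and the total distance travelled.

Total distance 92 miles via the nearest-neighbour route HQ → X3 → Q3 → Z3 → C4 → C6 → G2 → B2 → HQ.

From HQ: distances to unvisited — X3=15, C6=18, B2=19, C4=21, Q3=22, G2=23, Z3=25. Nearest is X3 (15).
From X3: distances to unvisited — Q3=7, Z3=10, C4=13, C6=16, B2=18, G2=24. Nearest is Q3 (7).
From Q3: distances to unvisited — Z3=3, C4=8, C6=11, G2=19, B2=25. Nearest is Z3 (3).
From Z3: distances to unvisited — C4=5, C6=8, G2=16, B2=28. Nearest is C4 (5).
From C4: distances to unvisited — C6=3, G2=11, B2=29. Nearest is C6 (3).
From C6: distances to unvisited — G2=14, B2=32. Nearest is G2 (14).
From G2: distances to unvisited — B2=26. Nearest is B2 (26).
Return B2→HQ: 19.
Total = 15 + 7 + 3 + 5 + 3 + 14 + 26 + 19 = 92.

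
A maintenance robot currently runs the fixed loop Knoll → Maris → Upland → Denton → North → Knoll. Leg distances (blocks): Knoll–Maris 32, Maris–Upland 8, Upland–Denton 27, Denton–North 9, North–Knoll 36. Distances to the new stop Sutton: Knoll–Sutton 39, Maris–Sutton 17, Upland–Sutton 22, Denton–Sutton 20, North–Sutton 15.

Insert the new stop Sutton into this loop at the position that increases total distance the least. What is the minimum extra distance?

+15 blocks — insert Sutton between Upland and Denton.

Insertion cost between consecutive stops i–j is d(i,Sutton) + d(Sutton,j) − d(i,j):
  between Knoll and Maris: 39 + 17 − 32 = 24
  between Maris and Upland: 17 + 22 − 8 = 31
  between Upland and Denton: 22 + 20 − 27 = 15
  between Denton and North: 20 + 15 − 9 = 26
  between North and Knoll: 15 + 39 − 36 = 18
Cheapest insertion is between Upland and Denton, adding 15.
New total = 112 + 15 = 127.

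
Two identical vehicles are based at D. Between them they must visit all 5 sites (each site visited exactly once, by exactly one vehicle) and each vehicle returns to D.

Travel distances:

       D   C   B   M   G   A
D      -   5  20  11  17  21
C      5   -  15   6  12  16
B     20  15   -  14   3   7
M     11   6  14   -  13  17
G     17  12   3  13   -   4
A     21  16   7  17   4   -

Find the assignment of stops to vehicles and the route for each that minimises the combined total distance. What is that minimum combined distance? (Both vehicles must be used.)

Try each way of splitting the stops between the two vehicles (each non-empty) and, for each split, find the best tour for each vehicle:
  {C} + {B, M, G, A}: 10 + 53 = 63
  {B} + {C, M, G, A}: 40 + 49 = 89
  {C, B} + {M, G, A}: 40 + 49 = 89
  {M} + {C, B, G, A}: 22 + 48 = 70
  {C, M} + {B, G, A}: 22 + 48 = 70
  {B, M} + {C, G, A}: 45 + 42 = 87
  … (15 splits in total)
Best: vehicle 1 D → C → D = 10; vehicle 2 D → M → B → G → A → D = 53; combined 63.

Minimum combined distance: 63.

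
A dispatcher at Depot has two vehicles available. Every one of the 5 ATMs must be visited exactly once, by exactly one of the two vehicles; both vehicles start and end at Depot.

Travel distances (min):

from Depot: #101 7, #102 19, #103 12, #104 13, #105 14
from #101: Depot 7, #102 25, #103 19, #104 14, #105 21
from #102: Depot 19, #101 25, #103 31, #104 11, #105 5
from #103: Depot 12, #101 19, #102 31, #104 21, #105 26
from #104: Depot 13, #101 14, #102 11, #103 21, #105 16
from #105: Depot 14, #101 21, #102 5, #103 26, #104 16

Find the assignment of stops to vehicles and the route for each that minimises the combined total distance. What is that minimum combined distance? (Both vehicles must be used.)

75 min — the smallest possible combined total.

There are 2^4 − 1 = 15 ways to divide the 5 stops into two non-empty groups. For each, the best each vehicle can do is its own shortest tour through its group:
  {#101} + {#102, #103, #104, #105}: 14 + 63 = 77
  {#102} + {#101, #103, #104, #105}: 38 + 75 = 113
  {#101, #102} + {#103, #104, #105}: 51 + 63 = 114
  {#103} + {#101, #102, #104, #105}: 24 + 51 = 75
  {#101, #103} + {#102, #104, #105}: 38 + 43 = 81
  {#102, #103} + {#101, #104, #105}: 62 + 51 = 113
  … (15 splits in total)
Best: vehicle 1 Depot → #103 → Depot = 24; vehicle 2 Depot → #101 → #104 → #102 → #105 → Depot = 51; combined 75.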